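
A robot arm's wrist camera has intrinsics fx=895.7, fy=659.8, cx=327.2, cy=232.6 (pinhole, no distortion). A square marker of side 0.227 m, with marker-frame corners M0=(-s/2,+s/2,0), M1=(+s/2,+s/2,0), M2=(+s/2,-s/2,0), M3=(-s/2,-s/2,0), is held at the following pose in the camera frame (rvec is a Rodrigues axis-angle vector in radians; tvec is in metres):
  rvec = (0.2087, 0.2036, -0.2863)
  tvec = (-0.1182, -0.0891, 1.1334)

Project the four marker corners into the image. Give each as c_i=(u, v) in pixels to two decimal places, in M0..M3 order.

c0=(182.23, 258.68) c1=(344.97, 225.67) c2=(289.67, 96.25) c3=(123.79, 136.27)

Intrinsics K: fx=895.7, fy=659.8, cx=327.2, cy=232.6
Marker side s = 0.227 m; corners in marker frame (Z=0):
  M0 = (-0.1135, +0.1135, 0)
  M1 = (+0.1135, +0.1135, 0)
  M2 = (+0.1135, -0.1135, 0)
  M3 = (-0.1135, -0.1135, 0)
rvec = (0.2087, 0.2036, -0.2863), |rvec| = θ = 0.40863 rad = 23.413°
Rodrigues: sinθ=0.39735, 1−cosθ=0.08233; R = I + sinθ·[k]× + (1−cosθ)·[k]×²:
    [+0.93914 +0.29935 +0.16852]
    [-0.25745 +0.93811 -0.23168]
    [-0.22744 +0.17420 +0.95808]
t = (-0.1182, -0.0891, 1.1334) m
M0: Pc = R·M0+t = (-0.19082, +0.04660, +1.17899); u = 895.7·(-0.19082)/1.17899 + 327.2 = 182.2328, v = 659.8·(+0.04660)/1.17899 + 232.6 = 258.6763
M1: Pc = R·M1+t = (+0.02237, -0.01185, +1.12736); u = 895.7·(+0.02237)/1.12736 + 327.2 = 344.9725, v = 659.8·(-0.01185)/1.12736 + 232.6 = 225.6675
M2: Pc = R·M2+t = (-0.04558, -0.22480, +1.08781); u = 895.7·(-0.04558)/1.08781 + 327.2 = 289.6668, v = 659.8·(-0.22480)/1.08781 + 232.6 = 96.2531
M3: Pc = R·M3+t = (-0.25877, -0.16635, +1.13944); u = 895.7·(-0.25877)/1.13944 + 327.2 = 123.7854, v = 659.8·(-0.16635)/1.13944 + 232.6 = 136.2714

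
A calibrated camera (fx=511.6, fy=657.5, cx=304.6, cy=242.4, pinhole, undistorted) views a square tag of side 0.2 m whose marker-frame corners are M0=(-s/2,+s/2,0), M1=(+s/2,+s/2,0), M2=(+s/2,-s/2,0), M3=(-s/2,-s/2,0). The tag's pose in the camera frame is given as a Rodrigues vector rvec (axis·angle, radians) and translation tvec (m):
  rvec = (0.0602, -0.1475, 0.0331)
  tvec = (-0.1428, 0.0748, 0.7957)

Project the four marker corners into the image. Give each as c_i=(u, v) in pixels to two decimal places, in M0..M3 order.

Intrinsics K: fx=511.6, fy=657.5, cx=304.6, cy=242.4
Marker side s = 0.2 m; corners in marker frame (Z=0):
  M0 = (-0.1000, +0.1000, 0)
  M1 = (+0.1000, +0.1000, 0)
  M2 = (+0.1000, -0.1000, 0)
  M3 = (-0.1000, -0.1000, 0)
rvec = (0.0602, -0.1475, 0.0331), |rvec| = θ = 0.16271 rad = 9.323°
Rodrigues: sinθ=0.16200, 1−cosθ=0.01321; R = I + sinθ·[k]× + (1−cosθ)·[k]×²:
    [+0.98860 -0.03738 -0.14586]
    [+0.02852 +0.99765 -0.06237]
    [+0.14784 +0.05750 +0.98734]
t = (-0.1428, 0.0748, 0.7957) m
M0: Pc = R·M0+t = (-0.24540, +0.17171, +0.78667); u = 511.6·(-0.24540)/0.78667 + 304.6 = 145.0077, v = 657.5·(+0.17171)/0.78667 + 242.4 = 385.9181
M1: Pc = R·M1+t = (-0.04768, +0.17742, +0.81623); u = 511.6·(-0.04768)/0.81623 + 304.6 = 274.7160, v = 657.5·(+0.17742)/0.81623 + 242.4 = 385.3144
M2: Pc = R·M2+t = (-0.04020, -0.02211, +0.80473); u = 511.6·(-0.04020)/0.80473 + 304.6 = 279.0423, v = 657.5·(-0.02211)/0.80473 + 242.4 = 224.3335
M3: Pc = R·M3+t = (-0.23792, -0.02782, +0.77517); u = 511.6·(-0.23792)/0.77517 + 304.6 = 147.5747, v = 657.5·(-0.02782)/0.77517 + 242.4 = 218.8055

c0=(145.01, 385.92) c1=(274.72, 385.31) c2=(279.04, 224.33) c3=(147.57, 218.81)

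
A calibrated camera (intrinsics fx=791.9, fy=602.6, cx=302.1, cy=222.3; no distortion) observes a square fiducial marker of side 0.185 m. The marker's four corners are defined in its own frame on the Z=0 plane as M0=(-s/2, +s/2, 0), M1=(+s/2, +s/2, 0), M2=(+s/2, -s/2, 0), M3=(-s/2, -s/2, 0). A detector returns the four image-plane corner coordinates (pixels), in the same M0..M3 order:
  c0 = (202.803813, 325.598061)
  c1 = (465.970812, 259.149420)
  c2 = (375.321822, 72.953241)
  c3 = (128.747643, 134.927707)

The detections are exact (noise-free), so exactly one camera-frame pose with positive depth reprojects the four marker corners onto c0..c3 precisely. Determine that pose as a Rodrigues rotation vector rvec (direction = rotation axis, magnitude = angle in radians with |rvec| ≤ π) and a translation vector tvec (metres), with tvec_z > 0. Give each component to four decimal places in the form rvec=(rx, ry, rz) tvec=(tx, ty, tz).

rvec=(-0.1938, 0.0271, -0.3193) tvec=(-0.0070, -0.0247, 0.5463)

Intrinsics K: fx=791.9, fy=602.6, cx=302.1, cy=222.3
Marker side s = 0.185 m; corners in marker frame (Z=0):
  M0 = (-0.0925, +0.0925, 0)
  M1 = (+0.0925, +0.0925, 0)
  M2 = (+0.0925, -0.0925, 0)
  M3 = (-0.0925, -0.0925, 0)
Detected image corners:
  c0 = (202.803813, 325.598061) px
  c1 = (465.970812, 259.149420) px
  c2 = (375.321822, 72.953241) px
  c3 = (128.747643, 134.927707) px
Planar DLT: solve 8×8 A·h = b for H (H[2,2]=1):
  H  [+1378.43508 +341.27805 +291.95083]
  H  [-345.18862 +948.33057 +195.04629]
  H  [+0.00759 -0.35436 +1.00000]
B = K⁻¹H; ‖b₁‖=1.830645, ‖b₂‖=1.830645; λ = 2/(‖b₁‖+‖b₂‖) = 0.546256, sign → tz>0 ⇒ λ=+0.546256
r₁ = λ·B[:,0] = (+0.94927,-0.31444,+0.00415); r₂ = λ·B[:,1] = (+0.30926,+0.93107,-0.19357)
r₃ = r₁×r₂ = (+0.05701,+0.18503,+0.98108); SVD([r₁ r₂ r₃]) → R = UVᵀ:
  R  [+0.94927 +0.30926 +0.05701]
  R  [-0.31444 +0.93107 +0.18503]
  R  [+0.00415 -0.19357 +0.98108]
t = (-0.00700, -0.02471, +0.54626) m
tr R = 2.861413; θ = arccos((tr R − 1)/2) = 0.374456 rad = 21.455°
axis k = ((R−Rᵀ)₃₂, (R−Rᵀ)₁₃, (R−Rᵀ)₂₁) / (2 sinθ) = (-0.517550, +0.072257, -0.852596)
rvec = θ·k = (-0.193800, +0.027057, -0.319260)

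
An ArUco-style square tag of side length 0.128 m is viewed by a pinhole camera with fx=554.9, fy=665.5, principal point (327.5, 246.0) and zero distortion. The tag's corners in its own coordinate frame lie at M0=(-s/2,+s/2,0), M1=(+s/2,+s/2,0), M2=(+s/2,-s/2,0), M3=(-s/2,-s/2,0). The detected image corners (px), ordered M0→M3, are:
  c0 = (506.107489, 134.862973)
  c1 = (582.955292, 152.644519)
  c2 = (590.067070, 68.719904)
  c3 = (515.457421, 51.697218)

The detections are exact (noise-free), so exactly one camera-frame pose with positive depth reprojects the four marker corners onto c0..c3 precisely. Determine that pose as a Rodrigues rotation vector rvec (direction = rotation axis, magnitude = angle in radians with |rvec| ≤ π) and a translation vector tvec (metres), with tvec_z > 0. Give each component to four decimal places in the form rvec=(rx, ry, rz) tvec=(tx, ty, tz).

Intrinsics K: fx=554.9, fy=665.5, cx=327.5, cy=246.0
Marker side s = 0.128 m; corners in marker frame (Z=0):
  M0 = (-0.0640, +0.0640, 0)
  M1 = (+0.0640, +0.0640, 0)
  M2 = (+0.0640, -0.0640, 0)
  M3 = (-0.0640, -0.0640, 0)
Detected image corners:
  c0 = (506.107489, 134.862973) px
  c1 = (582.955292, 152.644519) px
  c2 = (590.067070, 68.719904) px
  c3 = (515.457421, 51.697218) px
Planar DLT: solve 8×8 A·h = b for H (H[2,2]=1):
  H  [+579.23157 -192.33073 +548.65408]
  H  [+133.62932 +628.89746 +101.34491]
  H  [-0.02236 -0.23333 +1.00000]
B = K⁻¹H; ‖b₁‖=1.077754, ‖b₂‖=1.077754; λ = 2/(‖b₁‖+‖b₂‖) = 0.927856, sign → tz>0 ⇒ λ=+0.927856
r₁ = λ·B[:,0] = (+0.98079,+0.19398,-0.02075); r₂ = λ·B[:,1] = (-0.19382,+0.95685,-0.21649)
r₃ = r₁×r₂ = (-0.02214,+0.21636,+0.97606); SVD([r₁ r₂ r₃]) → R = UVᵀ:
  R  [+0.98079 -0.19382 -0.02214]
  R  [+0.19398 +0.95685 +0.21636]
  R  [-0.02075 -0.21649 +0.97606]
t = (+0.36979, -0.20168, +0.92786) m
tr R = 2.913700; θ = arccos((tr R − 1)/2) = 0.294836 rad = 16.893°
axis k = ((R−Rᵀ)₃₂, (R−Rᵀ)₁₃, (R−Rᵀ)₂₁) / (2 sinθ) = (-0.744799, -0.002399, +0.667285)
rvec = θ·k = (-0.219593, -0.000707, +0.196740)

rvec=(-0.2196, -0.0007, 0.1967) tvec=(0.3698, -0.2017, 0.9279)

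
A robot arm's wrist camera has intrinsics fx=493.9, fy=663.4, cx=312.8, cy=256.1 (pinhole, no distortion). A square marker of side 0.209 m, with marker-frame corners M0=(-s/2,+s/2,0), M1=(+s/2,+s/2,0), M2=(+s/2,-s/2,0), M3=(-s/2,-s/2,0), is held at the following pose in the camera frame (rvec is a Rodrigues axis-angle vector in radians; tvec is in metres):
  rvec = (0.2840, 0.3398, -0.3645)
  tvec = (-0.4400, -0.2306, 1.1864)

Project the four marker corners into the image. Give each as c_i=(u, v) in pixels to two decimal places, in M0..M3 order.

c0=(118.36, 199.80) c1=(183.05, 160.74) c2=(142.11, 46.68) c3=(77.72, 94.52)

Intrinsics K: fx=493.9, fy=663.4, cx=312.8, cy=256.1
Marker side s = 0.209 m; corners in marker frame (Z=0):
  M0 = (-0.1045, +0.1045, 0)
  M1 = (+0.1045, +0.1045, 0)
  M2 = (+0.1045, -0.1045, 0)
  M3 = (-0.1045, -0.1045, 0)
rvec = (0.2840, 0.3398, -0.3645), |rvec| = θ = 0.57357 rad = 32.863°
Rodrigues: sinθ=0.54263, 1−cosθ=0.16003; R = I + sinθ·[k]× + (1−cosθ)·[k]×²:
    [+0.87920 +0.39178 +0.27112]
    [-0.29790 +0.89614 -0.32893]
    [-0.37183 +0.20843 +0.90460]
t = (-0.4400, -0.2306, 1.1864) m
M0: Pc = R·M0+t = (-0.49094, -0.10582, +1.24704); u = 493.9·(-0.49094)/1.24704 + 312.8 = 118.3607, v = 663.4·(-0.10582)/1.24704 + 256.1 = 199.8040
M1: Pc = R·M1+t = (-0.30718, -0.16808, +1.16933); u = 493.9·(-0.30718)/1.16933 + 312.8 = 183.0525, v = 663.4·(-0.16808)/1.16933 + 256.1 = 160.7399
M2: Pc = R·M2+t = (-0.38906, -0.35538, +1.12576); u = 493.9·(-0.38906)/1.12576 + 312.8 = 142.1077, v = 663.4·(-0.35538)/1.12576 + 256.1 = 46.6804
M3: Pc = R·M3+t = (-0.57282, -0.29312, +1.20347); u = 493.9·(-0.57282)/1.20347 + 312.8 = 77.7183, v = 663.4·(-0.29312)/1.20347 + 256.1 = 94.5236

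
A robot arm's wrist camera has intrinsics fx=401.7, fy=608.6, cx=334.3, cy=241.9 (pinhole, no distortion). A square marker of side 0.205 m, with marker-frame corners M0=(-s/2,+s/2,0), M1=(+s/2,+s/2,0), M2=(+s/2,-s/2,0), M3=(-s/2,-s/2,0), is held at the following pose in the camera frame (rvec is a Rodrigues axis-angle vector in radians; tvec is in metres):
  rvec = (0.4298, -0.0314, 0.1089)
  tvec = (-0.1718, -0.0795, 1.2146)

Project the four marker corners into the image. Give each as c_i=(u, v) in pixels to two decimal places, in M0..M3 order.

Intrinsics K: fx=401.7, fy=608.6, cx=334.3, cy=241.9
Marker side s = 0.205 m; corners in marker frame (Z=0):
  M0 = (-0.1025, +0.1025, 0)
  M1 = (+0.1025, +0.1025, 0)
  M2 = (+0.1025, -0.1025, 0)
  M3 = (-0.1025, -0.1025, 0)
rvec = (0.4298, -0.0314, 0.1089), |rvec| = θ = 0.44449 rad = 25.468°
Rodrigues: sinθ=0.43000, 1−cosθ=0.09717; R = I + sinθ·[k]× + (1−cosθ)·[k]×²:
    [+0.99368 -0.11199 -0.00736]
    [+0.09871 +0.90331 -0.41747]
    [+0.05340 +0.41410 +0.90866]
t = (-0.1718, -0.0795, 1.2146) m
M0: Pc = R·M0+t = (-0.28513, +0.00297, +1.25157); u = 401.7·(-0.28513)/1.25157 + 334.3 = 242.7854, v = 608.6·(+0.00297)/1.25157 + 241.9 = 243.3451
M1: Pc = R·M1+t = (-0.08143, +0.02321, +1.26252); u = 401.7·(-0.08143)/1.26252 + 334.3 = 308.3923, v = 608.6·(+0.02321)/1.26252 + 241.9 = 253.0873
M2: Pc = R·M2+t = (-0.05847, -0.16197, +1.17763); u = 401.7·(-0.05847)/1.17763 + 334.3 = 314.3557, v = 608.6·(-0.16197)/1.17763 + 241.9 = 158.1927
M3: Pc = R·M3+t = (-0.26217, -0.18221, +1.16668); u = 401.7·(-0.26217)/1.16668 + 334.3 = 244.0309, v = 608.6·(-0.18221)/1.16668 + 241.9 = 146.8513

c0=(242.79, 243.35) c1=(308.39, 253.09) c2=(314.36, 158.19) c3=(244.03, 146.85)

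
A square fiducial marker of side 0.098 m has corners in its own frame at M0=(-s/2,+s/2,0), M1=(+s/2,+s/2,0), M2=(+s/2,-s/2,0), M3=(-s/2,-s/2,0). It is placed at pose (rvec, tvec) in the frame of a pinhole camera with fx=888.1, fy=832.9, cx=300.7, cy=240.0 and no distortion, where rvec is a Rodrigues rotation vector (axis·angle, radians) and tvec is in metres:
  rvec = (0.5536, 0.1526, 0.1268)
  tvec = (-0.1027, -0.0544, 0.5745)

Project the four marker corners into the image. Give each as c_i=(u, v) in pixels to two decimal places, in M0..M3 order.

Intrinsics K: fx=888.1, fy=832.9, cx=300.7, cy=240.0
Marker side s = 0.098 m; corners in marker frame (Z=0):
  M0 = (-0.0490, +0.0490, 0)
  M1 = (+0.0490, +0.0490, 0)
  M2 = (+0.0490, -0.0490, 0)
  M3 = (-0.0490, -0.0490, 0)
rvec = (0.5536, 0.1526, 0.1268), |rvec| = θ = 0.58808 rad = 33.694°
Rodrigues: sinθ=0.55476, 1−cosθ=0.16799; R = I + sinθ·[k]× + (1−cosθ)·[k]×²:
    [+0.98088 -0.07858 +0.17805]
    [+0.16065 +0.84332 -0.51284]
    [-0.10986 +0.53164 +0.83982]
t = (-0.1027, -0.0544, 0.5745) m
M0: Pc = R·M0+t = (-0.15461, -0.02095, +0.60593); u = 888.1·(-0.15461)/0.60593 + 300.7 = 74.0872, v = 832.9·(-0.02095)/0.60593 + 240.0 = 211.2036
M1: Pc = R·M1+t = (-0.05849, -0.00521, +0.59517); u = 888.1·(-0.05849)/0.59517 + 300.7 = 213.4259, v = 832.9·(-0.00521)/0.59517 + 240.0 = 232.7154
M2: Pc = R·M2+t = (-0.05079, -0.08785, +0.54307); u = 888.1·(-0.05079)/0.54307 + 300.7 = 217.6467, v = 832.9·(-0.08785)/0.54307 + 240.0 = 105.2637
M3: Pc = R·M3+t = (-0.14691, -0.10359, +0.55383); u = 888.1·(-0.14691)/0.55383 + 300.7 = 65.1179, v = 832.9·(-0.10359)/0.55383 + 240.0 = 84.2057

c0=(74.09, 211.20) c1=(213.43, 232.72) c2=(217.65, 105.26) c3=(65.12, 84.21)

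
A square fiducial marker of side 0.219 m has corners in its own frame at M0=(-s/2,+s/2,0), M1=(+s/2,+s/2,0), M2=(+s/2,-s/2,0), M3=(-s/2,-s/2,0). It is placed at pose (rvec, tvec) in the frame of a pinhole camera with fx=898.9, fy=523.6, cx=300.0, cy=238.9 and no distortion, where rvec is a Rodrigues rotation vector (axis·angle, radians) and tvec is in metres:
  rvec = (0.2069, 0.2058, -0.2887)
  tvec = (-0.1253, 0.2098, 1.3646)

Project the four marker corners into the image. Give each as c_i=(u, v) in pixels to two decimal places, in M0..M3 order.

Intrinsics K: fx=898.9, fy=523.6, cx=300.0, cy=238.9
Marker side s = 0.219 m; corners in marker frame (Z=0):
  M0 = (-0.1095, +0.1095, 0)
  M1 = (+0.1095, +0.1095, 0)
  M2 = (+0.1095, -0.1095, 0)
  M3 = (-0.1095, -0.1095, 0)
rvec = (0.2069, 0.2058, -0.2887), |rvec| = θ = 0.41050 rad = 23.520°
Rodrigues: sinθ=0.39907, 1−cosθ=0.08308; R = I + sinθ·[k]× + (1−cosθ)·[k]×²:
    [+0.93803 +0.30165 +0.17062]
    [-0.25967 +0.93780 -0.23043]
    [-0.22952 +0.17185 +0.95801]
t = (-0.1253, 0.2098, 1.3646) m
M0: Pc = R·M0+t = (-0.19498, +0.34092, +1.40855); u = 898.9·(-0.19498)/1.40855 + 300.0 = 175.5669, v = 523.6·(+0.34092)/1.40855 + 238.9 = 365.6313
M1: Pc = R·M1+t = (+0.01044, +0.28406, +1.35828); u = 898.9·(+0.01044)/1.35828 + 300.0 = 306.9123, v = 523.6·(+0.28406)/1.35828 + 238.9 = 348.3996
M2: Pc = R·M2+t = (-0.05562, +0.07868, +1.32065); u = 898.9·(-0.05562)/1.32065 + 300.0 = 262.1443, v = 523.6·(+0.07868)/1.32065 + 238.9 = 270.0932
M3: Pc = R·M3+t = (-0.26104, +0.13554, +1.37092); u = 898.9·(-0.26104)/1.37092 + 300.0 = 128.8346, v = 523.6·(+0.13554)/1.37092 + 238.9 = 290.6690

c0=(175.57, 365.63) c1=(306.91, 348.40) c2=(262.14, 270.09) c3=(128.83, 290.67)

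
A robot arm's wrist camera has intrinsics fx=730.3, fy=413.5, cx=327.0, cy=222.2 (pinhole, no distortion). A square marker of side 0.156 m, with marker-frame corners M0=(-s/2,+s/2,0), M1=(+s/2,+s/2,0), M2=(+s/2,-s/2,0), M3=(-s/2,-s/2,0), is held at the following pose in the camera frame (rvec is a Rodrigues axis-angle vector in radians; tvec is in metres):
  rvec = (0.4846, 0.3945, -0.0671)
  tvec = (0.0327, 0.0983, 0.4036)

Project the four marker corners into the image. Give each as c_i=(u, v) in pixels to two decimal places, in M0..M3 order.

c0=(284.63, 367.95) c1=(536.03, 394.09) c2=(526.24, 260.78) c3=(233.04, 250.18)

Intrinsics K: fx=730.3, fy=413.5, cx=327.0, cy=222.2
Marker side s = 0.156 m; corners in marker frame (Z=0):
  M0 = (-0.0780, +0.0780, 0)
  M1 = (+0.0780, +0.0780, 0)
  M2 = (+0.0780, -0.0780, 0)
  M3 = (-0.0780, -0.0780, 0)
rvec = (0.4846, 0.3945, -0.0671), |rvec| = θ = 0.62847 rad = 36.008°
Rodrigues: sinθ=0.58790, 1−cosθ=0.19107; R = I + sinθ·[k]× + (1−cosθ)·[k]×²:
    [+0.92253 +0.15525 +0.35331]
    [+0.02971 +0.88422 -0.46613]
    [-0.38477 +0.44052 +0.81111]
t = (0.0327, 0.0983, 0.4036) m
M0: Pc = R·M0+t = (-0.02715, +0.16495, +0.46797); u = 730.3·(-0.02715)/0.46797 + 327.0 = 284.6338, v = 413.5·(+0.16495)/0.46797 + 222.2 = 367.9509
M1: Pc = R·M1+t = (+0.11677, +0.16959, +0.40795); u = 730.3·(+0.11677)/0.40795 + 327.0 = 536.0342, v = 413.5·(+0.16959)/0.40795 + 222.2 = 394.0944
M2: Pc = R·M2+t = (+0.09255, +0.03165, +0.33923); u = 730.3·(+0.09255)/0.33923 + 327.0 = 526.2404, v = 413.5·(+0.03165)/0.33923 + 222.2 = 260.7780
M3: Pc = R·M3+t = (-0.05137, +0.02701, +0.39925); u = 730.3·(-0.05137)/0.39925 + 327.0 = 233.0403, v = 413.5·(+0.02701)/0.39925 + 222.2 = 250.1775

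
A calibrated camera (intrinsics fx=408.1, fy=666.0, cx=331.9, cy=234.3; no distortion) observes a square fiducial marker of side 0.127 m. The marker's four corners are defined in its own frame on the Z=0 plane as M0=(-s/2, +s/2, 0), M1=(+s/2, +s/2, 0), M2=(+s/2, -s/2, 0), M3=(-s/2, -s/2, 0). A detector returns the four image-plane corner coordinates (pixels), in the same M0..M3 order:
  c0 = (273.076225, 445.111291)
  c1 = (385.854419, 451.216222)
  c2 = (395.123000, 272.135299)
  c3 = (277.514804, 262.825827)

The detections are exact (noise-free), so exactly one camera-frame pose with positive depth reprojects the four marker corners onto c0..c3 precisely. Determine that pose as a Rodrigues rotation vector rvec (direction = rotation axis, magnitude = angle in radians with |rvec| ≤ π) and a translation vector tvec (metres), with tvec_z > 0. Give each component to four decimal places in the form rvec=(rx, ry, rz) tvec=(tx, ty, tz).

rvec=(0.1537, -0.0522, 0.0554) tvec=(0.0015, 0.0846, 0.4488)

Intrinsics K: fx=408.1, fy=666.0, cx=331.9, cy=234.3
Marker side s = 0.127 m; corners in marker frame (Z=0):
  M0 = (-0.0635, +0.0635, 0)
  M1 = (+0.0635, +0.0635, 0)
  M2 = (+0.0635, -0.0635, 0)
  M3 = (-0.0635, -0.0635, 0)
Detected image corners:
  c0 = (273.076225, 445.111291) px
  c1 = (385.854419, 451.216222) px
  c2 = (395.123000, 272.135299) px
  c3 = (277.514804, 262.825827) px
Planar DLT: solve 8×8 A·h = b for H (H[2,2]=1):
  H  [+948.32018 +58.26997 +333.27674]
  H  [+105.23346 +1543.40491 +359.78955]
  H  [+0.12525 +0.33761 +1.00000]
B = K⁻¹H; ‖b₁‖=2.228324, ‖b₂‖=2.228324; λ = 2/(‖b₁‖+‖b₂‖) = 0.448768, sign → tz>0 ⇒ λ=+0.448768
r₁ = λ·B[:,0] = (+0.99711,+0.05113,+0.05621); r₂ = λ·B[:,1] = (-0.05914,+0.98669,+0.15151)
r₃ = r₁×r₂ = (-0.04771,-0.15439,+0.98686); SVD([r₁ r₂ r₃]) → R = UVᵀ:
  R  [+0.99711 -0.05914 -0.04771]
  R  [+0.05113 +0.98669 -0.15439]
  R  [+0.05621 +0.15151 +0.98686]
t = (+0.00151, +0.08456, +0.44877) m
tr R = 2.970651; θ = arccos((tr R − 1)/2) = 0.171526 rad = 9.828°
axis k = ((R−Rᵀ)₃₂, (R−Rᵀ)₁₃, (R−Rᵀ)₂₁) / (2 sinθ) = (+0.896089, -0.304421, +0.323037)
rvec = θ·k = (+0.153702, -0.052216, +0.055409)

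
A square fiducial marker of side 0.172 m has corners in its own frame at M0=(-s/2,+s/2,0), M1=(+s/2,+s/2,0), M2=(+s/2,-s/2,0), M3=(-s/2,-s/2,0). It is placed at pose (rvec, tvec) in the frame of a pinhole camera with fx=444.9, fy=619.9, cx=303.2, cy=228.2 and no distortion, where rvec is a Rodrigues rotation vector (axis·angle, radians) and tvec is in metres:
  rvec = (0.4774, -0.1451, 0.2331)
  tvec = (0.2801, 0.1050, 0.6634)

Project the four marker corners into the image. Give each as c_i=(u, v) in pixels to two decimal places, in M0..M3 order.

c0=(417.15, 375.84) c1=(514.63, 396.94) c2=(569.79, 273.54) c3=(463.27, 243.14)

Intrinsics K: fx=444.9, fy=619.9, cx=303.2, cy=228.2
Marker side s = 0.172 m; corners in marker frame (Z=0):
  M0 = (-0.0860, +0.0860, 0)
  M1 = (+0.0860, +0.0860, 0)
  M2 = (+0.0860, -0.0860, 0)
  M3 = (-0.0860, -0.0860, 0)
rvec = (0.4774, -0.1451, 0.2331), |rvec| = θ = 0.55073 rad = 31.554°
Rodrigues: sinθ=0.52331, 1−cosθ=0.14786; R = I + sinθ·[k]× + (1−cosθ)·[k]×²:
    [+0.96325 -0.25526 -0.08363]
    [+0.18773 +0.86241 -0.47012]
    [+0.19212 +0.43714 +0.87863]
t = (0.2801, 0.1050, 0.6634) m
M0: Pc = R·M0+t = (+0.17531, +0.16302, +0.68447); u = 444.9·(+0.17531)/0.68447 + 303.2 = 417.1486, v = 619.9·(+0.16302)/0.68447 + 228.2 = 375.8435
M1: Pc = R·M1+t = (+0.34099, +0.19531, +0.71752); u = 444.9·(+0.34099)/0.71752 + 303.2 = 514.6305, v = 619.9·(+0.19531)/0.71752 + 228.2 = 396.9397
M2: Pc = R·M2+t = (+0.38489, +0.04698, +0.64233); u = 444.9·(+0.38489)/0.64233 + 303.2 = 569.7902, v = 619.9·(+0.04698)/0.64233 + 228.2 = 273.5370
M3: Pc = R·M3+t = (+0.21921, +0.01469, +0.60928); u = 444.9·(+0.21921)/0.60928 + 303.2 = 463.2701, v = 619.9·(+0.01469)/0.60928 + 228.2 = 243.1445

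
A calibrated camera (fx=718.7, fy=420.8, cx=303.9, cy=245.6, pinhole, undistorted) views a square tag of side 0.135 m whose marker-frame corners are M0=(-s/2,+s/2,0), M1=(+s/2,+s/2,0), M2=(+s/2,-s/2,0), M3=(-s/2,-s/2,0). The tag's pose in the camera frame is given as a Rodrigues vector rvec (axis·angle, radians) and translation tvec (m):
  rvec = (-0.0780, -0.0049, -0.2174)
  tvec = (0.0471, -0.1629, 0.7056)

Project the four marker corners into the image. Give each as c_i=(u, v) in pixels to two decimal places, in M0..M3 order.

Intrinsics K: fx=718.7, fy=420.8, cx=303.9, cy=245.6
Marker side s = 0.135 m; corners in marker frame (Z=0):
  M0 = (-0.0675, +0.0675, 0)
  M1 = (+0.0675, +0.0675, 0)
  M2 = (+0.0675, -0.0675, 0)
  M3 = (-0.0675, -0.0675, 0)
rvec = (-0.0780, -0.0049, -0.2174), |rvec| = θ = 0.23102 rad = 13.237°
Rodrigues: sinθ=0.22897, 1−cosθ=0.02657; R = I + sinθ·[k]× + (1−cosθ)·[k]×²:
    [+0.97646 +0.21566 +0.00358]
    [-0.21528 +0.97345 +0.07784]
    [+0.01330 -0.07678 +0.99696]
t = (0.0471, -0.1629, 0.7056) m
M0: Pc = R·M0+t = (-0.00425, -0.08266, +0.69952); u = 718.7·(-0.00425)/0.69952 + 303.9 = 299.5294, v = 420.8·(-0.08266)/0.69952 + 245.6 = 195.8748
M1: Pc = R·M1+t = (+0.12757, -0.11172, +0.70132); u = 718.7·(+0.12757)/0.70132 + 303.9 = 434.6306, v = 420.8·(-0.11172)/0.70132 + 245.6 = 178.5639
M2: Pc = R·M2+t = (+0.09845, -0.24314, +0.71168); u = 718.7·(+0.09845)/0.71168 + 303.9 = 403.3251, v = 420.8·(-0.24314)/0.71168 + 245.6 = 101.8375
M3: Pc = R·M3+t = (-0.03337, -0.21408, +0.70988); u = 718.7·(-0.03337)/0.70988 + 303.9 = 270.1173, v = 420.8·(-0.21408)/0.70988 + 245.6 = 118.7017

c0=(299.53, 195.87) c1=(434.63, 178.56) c2=(403.33, 101.84) c3=(270.12, 118.70)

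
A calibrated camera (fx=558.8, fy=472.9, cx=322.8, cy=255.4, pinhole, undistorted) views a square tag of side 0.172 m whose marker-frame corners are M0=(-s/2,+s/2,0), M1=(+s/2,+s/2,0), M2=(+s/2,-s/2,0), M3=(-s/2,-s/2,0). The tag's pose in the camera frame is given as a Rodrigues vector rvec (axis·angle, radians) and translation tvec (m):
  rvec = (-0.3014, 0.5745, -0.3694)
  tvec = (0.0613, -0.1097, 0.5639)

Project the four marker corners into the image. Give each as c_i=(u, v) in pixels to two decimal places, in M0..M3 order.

c0=(338.66, 257.86) c1=(493.37, 188.94) c2=(429.73, 66.20) c3=(298.79, 143.69)

Intrinsics K: fx=558.8, fy=472.9, cx=322.8, cy=255.4
Marker side s = 0.172 m; corners in marker frame (Z=0):
  M0 = (-0.0860, +0.0860, 0)
  M1 = (+0.0860, +0.0860, 0)
  M2 = (+0.0860, -0.0860, 0)
  M3 = (-0.0860, -0.0860, 0)
rvec = (-0.3014, 0.5745, -0.3694), |rvec| = θ = 0.74656 rad = 42.775°
Rodrigues: sinθ=0.67912, 1−cosθ=0.26597; R = I + sinθ·[k]× + (1−cosθ)·[k]×²:
    [+0.77738 +0.25340 +0.57573]
    [-0.41866 +0.89153 +0.17290]
    [-0.46947 -0.37544 +0.79915]
t = (0.0613, -0.1097, 0.5639) m
M0: Pc = R·M0+t = (+0.01624, +0.00298, +0.57199); u = 558.8·(+0.01624)/0.57199 + 322.8 = 338.6633, v = 472.9·(+0.00298)/0.57199 + 255.4 = 257.8609
M1: Pc = R·M1+t = (+0.14995, -0.06903, +0.49124); u = 558.8·(+0.14995)/0.49124 + 322.8 = 493.3702, v = 472.9·(-0.06903)/0.49124 + 255.4 = 188.9440
M2: Pc = R·M2+t = (+0.10636, -0.22238, +0.55581); u = 558.8·(+0.10636)/0.55581 + 322.8 = 429.7339, v = 472.9·(-0.22238)/0.55581 + 255.4 = 66.1966
M3: Pc = R·M3+t = (-0.02735, -0.15037, +0.63656); u = 558.8·(-0.02735)/0.63656 + 322.8 = 298.7936, v = 472.9·(-0.15037)/0.63656 + 255.4 = 143.6929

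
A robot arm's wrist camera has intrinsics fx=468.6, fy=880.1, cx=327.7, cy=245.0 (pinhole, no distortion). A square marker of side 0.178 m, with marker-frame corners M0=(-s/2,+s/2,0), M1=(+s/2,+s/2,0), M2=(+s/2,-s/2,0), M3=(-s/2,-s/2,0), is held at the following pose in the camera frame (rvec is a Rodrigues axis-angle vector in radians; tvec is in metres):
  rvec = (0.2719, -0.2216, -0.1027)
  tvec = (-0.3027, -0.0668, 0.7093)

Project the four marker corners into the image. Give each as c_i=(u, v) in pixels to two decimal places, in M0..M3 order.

c0=(77.14, 281.97) c1=(196.82, 253.07) c2=(179.25, 40.01) c3=(49.76, 59.50)

Intrinsics K: fx=468.6, fy=880.1, cx=327.7, cy=245.0
Marker side s = 0.178 m; corners in marker frame (Z=0):
  M0 = (-0.0890, +0.0890, 0)
  M1 = (+0.0890, +0.0890, 0)
  M2 = (+0.0890, -0.0890, 0)
  M3 = (-0.0890, -0.0890, 0)
rvec = (0.2719, -0.2216, -0.1027), |rvec| = θ = 0.36549 rad = 20.941°
Rodrigues: sinθ=0.35741, 1−cosθ=0.06605; R = I + sinθ·[k]× + (1−cosθ)·[k]×²:
    [+0.97050 +0.07064 -0.23051]
    [-0.13022 +0.95823 -0.25463]
    [+0.20289 +0.27714 +0.93916]
t = (-0.3027, -0.0668, 0.7093) m
M0: Pc = R·M0+t = (-0.38279, +0.03007, +0.71591); u = 468.6·(-0.38279)/0.71591 + 327.7 = 77.1447, v = 880.1·(+0.03007)/0.71591 + 245.0 = 281.9691
M1: Pc = R·M1+t = (-0.21004, +0.00689, +0.75202); u = 468.6·(-0.21004)/0.75202 + 327.7 = 196.8209, v = 880.1·(+0.00689)/0.75202 + 245.0 = 253.0666
M2: Pc = R·M2+t = (-0.22261, -0.16367, +0.70269); u = 468.6·(-0.22261)/0.70269 + 327.7 = 179.2482, v = 880.1·(-0.16367)/0.70269 + 245.0 = 40.0057
M3: Pc = R·M3+t = (-0.39536, -0.14049, +0.66658); u = 468.6·(-0.39536)/0.66658 + 327.7 = 49.7631, v = 880.1·(-0.14049)/0.66658 + 245.0 = 59.5036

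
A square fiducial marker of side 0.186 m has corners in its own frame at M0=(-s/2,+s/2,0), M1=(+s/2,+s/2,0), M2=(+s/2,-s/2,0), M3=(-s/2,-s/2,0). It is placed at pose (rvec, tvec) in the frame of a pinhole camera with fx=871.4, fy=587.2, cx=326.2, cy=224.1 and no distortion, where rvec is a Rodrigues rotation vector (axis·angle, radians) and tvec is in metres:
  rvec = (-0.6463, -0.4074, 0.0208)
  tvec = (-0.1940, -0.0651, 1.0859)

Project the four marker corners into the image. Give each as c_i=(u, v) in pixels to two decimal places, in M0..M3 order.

c0=(90.55, 221.73) c1=(245.62, 236.67) c2=(238.44, 161.01) c3=(98.28, 142.94)

Intrinsics K: fx=871.4, fy=587.2, cx=326.2, cy=224.1
Marker side s = 0.186 m; corners in marker frame (Z=0):
  M0 = (-0.0930, +0.0930, 0)
  M1 = (+0.0930, +0.0930, 0)
  M2 = (+0.0930, -0.0930, 0)
  M3 = (-0.0930, -0.0930, 0)
rvec = (-0.6463, -0.4074, 0.0208), |rvec| = θ = 0.76427 rad = 43.790°
Rodrigues: sinθ=0.69201, 1−cosθ=0.27811; R = I + sinθ·[k]× + (1−cosθ)·[k]×²:
    [+0.92077 +0.10653 -0.37528]
    [+0.14420 +0.80091 +0.58116]
    [+0.36248 -0.58923 +0.72209]
t = (-0.1940, -0.0651, 1.0859) m
M0: Pc = R·M0+t = (-0.26972, -0.00403, +0.99739); u = 871.4·(-0.26972)/0.99739 + 326.2 = 90.5478, v = 587.2·(-0.00403)/0.99739 + 224.1 = 221.7299
M1: Pc = R·M1+t = (-0.09846, +0.02280, +1.06481); u = 871.4·(-0.09846)/1.06481 + 326.2 = 245.6235, v = 587.2·(+0.02280)/1.06481 + 224.1 = 236.6707
M2: Pc = R·M2+t = (-0.11828, -0.12617, +1.17441); u = 871.4·(-0.11828)/1.17441 + 326.2 = 238.4403, v = 587.2·(-0.12617)/1.17441 + 224.1 = 161.0134
M3: Pc = R·M3+t = (-0.28954, -0.15300, +1.10699); u = 871.4·(-0.28954)/1.10699 + 326.2 = 98.2803, v = 587.2·(-0.15300)/1.10699 + 224.1 = 142.9438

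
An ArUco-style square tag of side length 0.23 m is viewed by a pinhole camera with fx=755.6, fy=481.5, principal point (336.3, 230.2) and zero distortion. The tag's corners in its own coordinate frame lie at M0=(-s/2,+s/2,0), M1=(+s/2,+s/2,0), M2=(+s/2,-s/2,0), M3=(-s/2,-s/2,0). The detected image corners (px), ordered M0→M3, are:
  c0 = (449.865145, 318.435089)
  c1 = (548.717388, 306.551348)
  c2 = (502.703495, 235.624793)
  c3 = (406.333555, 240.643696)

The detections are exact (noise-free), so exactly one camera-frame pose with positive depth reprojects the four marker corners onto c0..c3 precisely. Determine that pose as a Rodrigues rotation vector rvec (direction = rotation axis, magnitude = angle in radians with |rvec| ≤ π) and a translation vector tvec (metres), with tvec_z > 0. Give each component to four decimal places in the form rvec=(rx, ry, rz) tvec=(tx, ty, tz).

rvec=(-0.4656, -0.5057, -0.1835) tvec=(0.2568, 0.1241, 1.3667)

Intrinsics K: fx=755.6, fy=481.5, cx=336.3, cy=230.2
Marker side s = 0.23 m; corners in marker frame (Z=0):
  M0 = (-0.1150, +0.1150, 0)
  M1 = (+0.1150, +0.1150, 0)
  M2 = (+0.1150, -0.1150, 0)
  M3 = (-0.1150, -0.1150, 0)
Detected image corners:
  c0 = (449.865145, 318.435089) px
  c1 = (548.717388, 306.551348) px
  c2 = (502.703495, 235.624793) px
  c3 = (406.333555, 240.643696) px
Planar DLT: solve 8×8 A·h = b for H (H[2,2]=1):
  H  [+600.46709 +61.32235 +478.25806]
  H  [+65.48067 +245.55603 +273.93663]
  H  [+0.36956 -0.28008 +1.00000]
B = K⁻¹H; ‖b₁‖=0.731704, ‖b₂‖=0.731704; λ = 2/(‖b₁‖+‖b₂‖) = 1.366673, sign → tz>0 ⇒ λ=+1.366673
r₁ = λ·B[:,0] = (+0.86129,-0.05561,+0.50507); r₂ = λ·B[:,1] = (+0.28128,+0.87998,-0.38278)
r₃ = r₁×r₂ = (-0.42316,+0.47175,+0.77356); SVD([r₁ r₂ r₃]) → R = UVᵀ:
  R  [+0.86129 +0.28128 -0.42316]
  R  [-0.05561 +0.87998 +0.47175]
  R  [+0.50507 -0.38278 +0.77356]
t = (+0.25676, +0.12414, +1.36667) m
tr R = 2.514822; θ = arccos((tr R − 1)/2) = 0.711458 rad = 40.764°
axis k = ((R−Rᵀ)₃₂, (R−Rᵀ)₁₃, (R−Rᵀ)₂₁) / (2 sinθ) = (-0.654367, -0.710810, -0.257980)
rvec = θ·k = (-0.465554, -0.505711, -0.183541)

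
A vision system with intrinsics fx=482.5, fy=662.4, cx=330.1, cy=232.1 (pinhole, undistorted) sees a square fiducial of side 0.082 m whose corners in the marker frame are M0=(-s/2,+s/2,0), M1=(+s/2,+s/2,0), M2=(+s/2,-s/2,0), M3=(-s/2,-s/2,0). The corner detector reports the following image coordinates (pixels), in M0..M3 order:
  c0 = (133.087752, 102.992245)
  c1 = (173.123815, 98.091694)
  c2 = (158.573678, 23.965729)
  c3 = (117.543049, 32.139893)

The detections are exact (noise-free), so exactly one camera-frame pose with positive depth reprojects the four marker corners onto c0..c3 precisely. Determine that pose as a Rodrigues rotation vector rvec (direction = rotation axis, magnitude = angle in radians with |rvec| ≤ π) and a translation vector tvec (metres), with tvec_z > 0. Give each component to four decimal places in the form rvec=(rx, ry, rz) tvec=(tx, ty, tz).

Intrinsics K: fx=482.5, fy=662.4, cx=330.1, cy=232.1
Marker side s = 0.082 m; corners in marker frame (Z=0):
  M0 = (-0.0410, +0.0410, 0)
  M1 = (+0.0410, +0.0410, 0)
  M2 = (+0.0410, -0.0410, 0)
  M3 = (-0.0410, -0.0410, 0)
Detected image corners:
  c0 = (133.087752, 102.992245) px
  c1 = (173.123815, 98.091694) px
  c2 = (158.573678, 23.965729) px
  c3 = (117.543049, 32.139893) px
Planar DLT: solve 8×8 A·h = b for H (H[2,2]=1):
  H  [+420.40990 +254.58289 +145.31131]
  H  [-111.90961 +914.93575 +65.08955]
  H  [-0.50678 +0.48737 +1.00000]
B = K⁻¹H; ‖b₁‖=1.319276, ‖b₂‖=1.319276; λ = 2/(‖b₁‖+‖b₂‖) = 0.757992, sign → tz>0 ⇒ λ=+0.757992
r₁ = λ·B[:,0] = (+0.92325,+0.00654,-0.38413); r₂ = λ·B[:,1] = (+0.14720,+0.91753,+0.36942)
r₃ = r₁×r₂ = (+0.35487,-0.39761,+0.84615); SVD([r₁ r₂ r₃]) → R = UVᵀ:
  R  [+0.92325 +0.14720 +0.35487]
  R  [+0.00654 +0.91753 -0.39761]
  R  [-0.38413 +0.36942 +0.84615]
t = (-0.29030, -0.19111, +0.75799) m
tr R = 2.686933; θ = arccos((tr R − 1)/2) = 0.567092 rad = 32.492°
axis k = ((R−Rᵀ)₃₂, (R−Rᵀ)₁₃, (R−Rᵀ)₂₁) / (2 sinθ) = (+0.713943, +0.687854, -0.130930)
rvec = θ·k = (+0.404871, +0.390076, -0.074249)

rvec=(0.4049, 0.3901, -0.0742) tvec=(-0.2903, -0.1911, 0.7580)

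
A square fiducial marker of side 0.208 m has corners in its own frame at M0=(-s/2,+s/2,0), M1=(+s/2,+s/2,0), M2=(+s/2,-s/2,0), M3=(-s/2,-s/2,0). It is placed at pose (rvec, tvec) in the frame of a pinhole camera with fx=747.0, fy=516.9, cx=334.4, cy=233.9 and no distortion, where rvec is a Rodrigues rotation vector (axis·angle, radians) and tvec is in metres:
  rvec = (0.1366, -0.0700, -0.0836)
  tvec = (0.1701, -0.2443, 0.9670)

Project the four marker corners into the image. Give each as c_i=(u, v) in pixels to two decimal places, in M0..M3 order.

c0=(391.78, 163.65) c1=(547.32, 155.02) c2=(541.03, 42.00) c3=(380.65, 49.29)

Intrinsics K: fx=747.0, fy=516.9, cx=334.4, cy=233.9
Marker side s = 0.208 m; corners in marker frame (Z=0):
  M0 = (-0.1040, +0.1040, 0)
  M1 = (+0.1040, +0.1040, 0)
  M2 = (+0.1040, -0.1040, 0)
  M3 = (-0.1040, -0.1040, 0)
rvec = (0.1366, -0.0700, -0.0836), |rvec| = θ = 0.17478 rad = 10.014°
Rodrigues: sinθ=0.17389, 1−cosθ=0.01524; R = I + sinθ·[k]× + (1−cosθ)·[k]×²:
    [+0.99407 +0.07841 -0.07534]
    [-0.08794 +0.98721 -0.13299]
    [+0.06395 +0.13882 +0.98825]
t = (0.1701, -0.2443, 0.9670) m
M0: Pc = R·M0+t = (+0.07487, -0.13248, +0.97479); u = 747.0·(+0.07487)/0.97479 + 334.4 = 391.7752, v = 516.9·(-0.13248)/0.97479 + 233.9 = 163.6477
M1: Pc = R·M1+t = (+0.28164, -0.15078, +0.98809); u = 747.0·(+0.28164)/0.98809 + 334.4 = 547.3195, v = 516.9·(-0.15078)/0.98809 + 233.9 = 155.0241
M2: Pc = R·M2+t = (+0.26533, -0.35612, +0.95921); u = 747.0·(+0.26533)/0.95921 + 334.4 = 541.0286, v = 516.9·(-0.35612)/0.95921 + 233.9 = 41.9966
M3: Pc = R·M3+t = (+0.05856, -0.33782, +0.94591); u = 747.0·(+0.05856)/0.94591 + 334.4 = 380.6476, v = 516.9·(-0.33782)/0.94591 + 233.9 = 49.2940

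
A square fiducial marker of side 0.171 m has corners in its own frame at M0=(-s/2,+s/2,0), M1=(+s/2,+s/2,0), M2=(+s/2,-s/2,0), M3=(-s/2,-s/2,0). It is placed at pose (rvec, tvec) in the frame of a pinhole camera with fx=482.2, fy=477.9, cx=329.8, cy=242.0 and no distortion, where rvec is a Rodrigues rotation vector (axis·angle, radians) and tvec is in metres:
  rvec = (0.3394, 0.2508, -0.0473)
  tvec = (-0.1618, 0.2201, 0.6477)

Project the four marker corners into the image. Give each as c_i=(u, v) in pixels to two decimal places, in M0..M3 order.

c0=(165.77, 448.43) c1=(277.05, 461.49) c2=(260.07, 353.14) c3=(140.34, 346.21)

Intrinsics K: fx=482.2, fy=477.9, cx=329.8, cy=242.0
Marker side s = 0.171 m; corners in marker frame (Z=0):
  M0 = (-0.0855, +0.0855, 0)
  M1 = (+0.0855, +0.0855, 0)
  M2 = (+0.0855, -0.0855, 0)
  M3 = (-0.0855, -0.0855, 0)
rvec = (0.3394, 0.2508, -0.0473), |rvec| = θ = 0.42465 rad = 24.331°
Rodrigues: sinθ=0.41200, 1−cosθ=0.08882; R = I + sinθ·[k]× + (1−cosθ)·[k]×²:
    [+0.96792 +0.08782 +0.23542]
    [-0.00397 +0.94216 -0.33513]
    [-0.25124 +0.32345 +0.91228]
t = (-0.1618, 0.2201, 0.6477) m
M0: Pc = R·M0+t = (-0.23705, +0.30099, +0.69684); u = 482.2·(-0.23705)/0.69684 + 329.8 = 165.7658, v = 477.9·(+0.30099)/0.69684 + 242.0 = 448.4261
M1: Pc = R·M1+t = (-0.07153, +0.30032, +0.65387); u = 482.2·(-0.07153)/0.65387 + 329.8 = 277.0466, v = 477.9·(+0.30032)/0.65387 + 242.0 = 461.4932
M2: Pc = R·M2+t = (-0.08655, +0.13921, +0.59856); u = 482.2·(-0.08655)/0.59856 + 329.8 = 260.0748, v = 477.9·(+0.13921)/0.59856 + 242.0 = 353.1435
M3: Pc = R·M3+t = (-0.25207, +0.13988, +0.64153); u = 482.2·(-0.25207)/0.64153 + 329.8 = 140.3363, v = 477.9·(+0.13988)/0.64153 + 242.0 = 346.2057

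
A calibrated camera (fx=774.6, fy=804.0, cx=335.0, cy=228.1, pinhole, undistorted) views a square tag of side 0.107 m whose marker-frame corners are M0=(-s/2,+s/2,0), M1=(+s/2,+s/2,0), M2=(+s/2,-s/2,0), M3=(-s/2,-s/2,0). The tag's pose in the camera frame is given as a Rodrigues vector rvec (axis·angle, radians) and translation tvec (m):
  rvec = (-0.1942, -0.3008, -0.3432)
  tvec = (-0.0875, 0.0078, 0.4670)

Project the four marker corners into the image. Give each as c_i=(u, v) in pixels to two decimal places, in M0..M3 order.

Intrinsics K: fx=774.6, fy=804.0, cx=335.0, cy=228.1
Marker side s = 0.107 m; corners in marker frame (Z=0):
  M0 = (-0.0535, +0.0535, 0)
  M1 = (+0.0535, +0.0535, 0)
  M2 = (+0.0535, -0.0535, 0)
  M3 = (-0.0535, -0.0535, 0)
rvec = (-0.1942, -0.3008, -0.3432), |rvec| = θ = 0.49596 rad = 28.417°
Rodrigues: sinθ=0.47588, 1−cosθ=0.12049; R = I + sinθ·[k]× + (1−cosθ)·[k]×²:
    [+0.89798 +0.35792 -0.25597]
    [-0.30069 +0.92383 +0.23690]
    [+0.32127 -0.13577 +0.93721]
t = (-0.0875, 0.0078, 0.4670) m
M0: Pc = R·M0+t = (-0.11639, +0.07331, +0.44255); u = 774.6·(-0.11639)/0.44255 + 335.0 = 131.2744, v = 804.0·(+0.07331)/0.44255 + 228.1 = 361.2891
M1: Pc = R·M1+t = (-0.02031, +0.04114, +0.47692); u = 774.6·(-0.02031)/0.47692 + 335.0 = 302.0144, v = 804.0·(+0.04114)/0.47692 + 228.1 = 297.4508
M2: Pc = R·M2+t = (-0.05861, -0.05771, +0.49145); u = 774.6·(-0.05861)/0.49145 + 335.0 = 242.6277, v = 804.0·(-0.05771)/0.49145 + 228.1 = 133.6852
M3: Pc = R·M3+t = (-0.15469, -0.02554, +0.45708); u = 774.6·(-0.15469)/0.45708 + 335.0 = 72.8480, v = 804.0·(-0.02554)/0.45708 + 228.1 = 183.1782

c0=(131.27, 361.29) c1=(302.01, 297.45) c2=(242.63, 133.69) c3=(72.85, 183.18)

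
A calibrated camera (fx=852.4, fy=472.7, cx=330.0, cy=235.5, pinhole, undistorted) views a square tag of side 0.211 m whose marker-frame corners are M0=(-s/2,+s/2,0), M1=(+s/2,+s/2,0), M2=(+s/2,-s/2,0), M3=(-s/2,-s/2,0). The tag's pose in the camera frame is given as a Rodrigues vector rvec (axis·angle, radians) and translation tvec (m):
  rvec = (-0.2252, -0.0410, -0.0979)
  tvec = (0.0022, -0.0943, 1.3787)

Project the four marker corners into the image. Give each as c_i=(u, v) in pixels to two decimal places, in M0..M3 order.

Intrinsics K: fx=852.4, fy=472.7, cx=330.0, cy=235.5
Marker side s = 0.211 m; corners in marker frame (Z=0):
  M0 = (-0.1055, +0.1055, 0)
  M1 = (+0.1055, +0.1055, 0)
  M2 = (+0.1055, -0.1055, 0)
  M3 = (-0.1055, -0.1055, 0)
rvec = (-0.2252, -0.0410, -0.0979), |rvec| = θ = 0.24896 rad = 14.264°
Rodrigues: sinθ=0.24639, 1−cosθ=0.03083; R = I + sinθ·[k]× + (1−cosθ)·[k]×²:
    [+0.99440 +0.10148 -0.02961]
    [-0.09230 +0.97001 +0.22488]
    [+0.05154 -0.22088 +0.97394]
t = (0.0022, -0.0943, 1.3787) m
M0: Pc = R·M0+t = (-0.09200, +0.01777, +1.34996); u = 852.4·(-0.09200)/1.34996 + 330.0 = 271.9074, v = 472.7·(+0.01777)/1.34996 + 235.5 = 241.7234
M1: Pc = R·M1+t = (+0.11782, -0.00170, +1.36083); u = 852.4·(+0.11782)/1.36083 + 330.0 = 403.7973, v = 472.7·(-0.00170)/1.36083 + 235.5 = 234.9088
M2: Pc = R·M2+t = (+0.09640, -0.20637, +1.40744); u = 852.4·(+0.09640)/1.40744 + 330.0 = 388.3848, v = 472.7·(-0.20637)/1.40744 + 235.5 = 166.1880
M3: Pc = R·M3+t = (-0.11342, -0.18690, +1.39657); u = 852.4·(-0.11342)/1.39657 + 330.0 = 260.7764, v = 472.7·(-0.18690)/1.39657 + 235.5 = 172.2400

c0=(271.91, 241.72) c1=(403.80, 234.91) c2=(388.38, 166.19) c3=(260.78, 172.24)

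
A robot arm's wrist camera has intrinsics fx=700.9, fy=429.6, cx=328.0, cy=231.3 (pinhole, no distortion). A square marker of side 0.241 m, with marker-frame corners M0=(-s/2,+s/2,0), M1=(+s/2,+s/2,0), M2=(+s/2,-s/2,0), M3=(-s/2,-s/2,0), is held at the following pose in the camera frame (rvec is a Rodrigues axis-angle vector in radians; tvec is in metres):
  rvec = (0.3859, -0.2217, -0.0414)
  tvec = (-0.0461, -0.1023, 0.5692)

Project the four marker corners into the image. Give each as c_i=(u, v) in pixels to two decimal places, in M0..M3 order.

Intrinsics K: fx=700.9, fy=429.6, cx=328.0, cy=231.3
Marker side s = 0.241 m; corners in marker frame (Z=0):
  M0 = (-0.1205, +0.1205, 0)
  M1 = (+0.1205, +0.1205, 0)
  M2 = (+0.1205, -0.1205, 0)
  M3 = (-0.1205, -0.1205, 0)
rvec = (0.3859, -0.2217, -0.0414), |rvec| = θ = 0.44697 rad = 25.610°
Rodrigues: sinθ=0.43224, 1−cosθ=0.09824; R = I + sinθ·[k]× + (1−cosθ)·[k]×²:
    [+0.97499 -0.00203 -0.22225]
    [-0.08210 +0.92593 -0.36867]
    [+0.20654 +0.37769 +0.90260]
t = (-0.0461, -0.1023, 0.5692) m
M0: Pc = R·M0+t = (-0.16383, +0.01917, +0.58982); u = 700.9·(-0.16383)/0.58982 + 328.0 = 133.3161, v = 429.6·(+0.01917)/0.58982 + 231.3 = 245.2611
M1: Pc = R·M1+t = (+0.07114, -0.00062, +0.63960); u = 700.9·(+0.07114)/0.63960 + 328.0 = 405.9592, v = 429.6·(-0.00062)/0.63960 + 231.3 = 230.8841
M2: Pc = R·M2+t = (+0.07163, -0.22377, +0.54858); u = 700.9·(+0.07163)/0.54858 + 328.0 = 419.5212, v = 429.6·(-0.22377)/0.54858 + 231.3 = 56.0630
M3: Pc = R·M3+t = (-0.16334, -0.20398, +0.49880); u = 700.9·(-0.16334)/0.49880 + 328.0 = 98.4781, v = 429.6·(-0.20398)/0.49880 + 231.3 = 55.6182

c0=(133.32, 245.26) c1=(405.96, 230.88) c2=(419.52, 56.06) c3=(98.48, 55.62)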